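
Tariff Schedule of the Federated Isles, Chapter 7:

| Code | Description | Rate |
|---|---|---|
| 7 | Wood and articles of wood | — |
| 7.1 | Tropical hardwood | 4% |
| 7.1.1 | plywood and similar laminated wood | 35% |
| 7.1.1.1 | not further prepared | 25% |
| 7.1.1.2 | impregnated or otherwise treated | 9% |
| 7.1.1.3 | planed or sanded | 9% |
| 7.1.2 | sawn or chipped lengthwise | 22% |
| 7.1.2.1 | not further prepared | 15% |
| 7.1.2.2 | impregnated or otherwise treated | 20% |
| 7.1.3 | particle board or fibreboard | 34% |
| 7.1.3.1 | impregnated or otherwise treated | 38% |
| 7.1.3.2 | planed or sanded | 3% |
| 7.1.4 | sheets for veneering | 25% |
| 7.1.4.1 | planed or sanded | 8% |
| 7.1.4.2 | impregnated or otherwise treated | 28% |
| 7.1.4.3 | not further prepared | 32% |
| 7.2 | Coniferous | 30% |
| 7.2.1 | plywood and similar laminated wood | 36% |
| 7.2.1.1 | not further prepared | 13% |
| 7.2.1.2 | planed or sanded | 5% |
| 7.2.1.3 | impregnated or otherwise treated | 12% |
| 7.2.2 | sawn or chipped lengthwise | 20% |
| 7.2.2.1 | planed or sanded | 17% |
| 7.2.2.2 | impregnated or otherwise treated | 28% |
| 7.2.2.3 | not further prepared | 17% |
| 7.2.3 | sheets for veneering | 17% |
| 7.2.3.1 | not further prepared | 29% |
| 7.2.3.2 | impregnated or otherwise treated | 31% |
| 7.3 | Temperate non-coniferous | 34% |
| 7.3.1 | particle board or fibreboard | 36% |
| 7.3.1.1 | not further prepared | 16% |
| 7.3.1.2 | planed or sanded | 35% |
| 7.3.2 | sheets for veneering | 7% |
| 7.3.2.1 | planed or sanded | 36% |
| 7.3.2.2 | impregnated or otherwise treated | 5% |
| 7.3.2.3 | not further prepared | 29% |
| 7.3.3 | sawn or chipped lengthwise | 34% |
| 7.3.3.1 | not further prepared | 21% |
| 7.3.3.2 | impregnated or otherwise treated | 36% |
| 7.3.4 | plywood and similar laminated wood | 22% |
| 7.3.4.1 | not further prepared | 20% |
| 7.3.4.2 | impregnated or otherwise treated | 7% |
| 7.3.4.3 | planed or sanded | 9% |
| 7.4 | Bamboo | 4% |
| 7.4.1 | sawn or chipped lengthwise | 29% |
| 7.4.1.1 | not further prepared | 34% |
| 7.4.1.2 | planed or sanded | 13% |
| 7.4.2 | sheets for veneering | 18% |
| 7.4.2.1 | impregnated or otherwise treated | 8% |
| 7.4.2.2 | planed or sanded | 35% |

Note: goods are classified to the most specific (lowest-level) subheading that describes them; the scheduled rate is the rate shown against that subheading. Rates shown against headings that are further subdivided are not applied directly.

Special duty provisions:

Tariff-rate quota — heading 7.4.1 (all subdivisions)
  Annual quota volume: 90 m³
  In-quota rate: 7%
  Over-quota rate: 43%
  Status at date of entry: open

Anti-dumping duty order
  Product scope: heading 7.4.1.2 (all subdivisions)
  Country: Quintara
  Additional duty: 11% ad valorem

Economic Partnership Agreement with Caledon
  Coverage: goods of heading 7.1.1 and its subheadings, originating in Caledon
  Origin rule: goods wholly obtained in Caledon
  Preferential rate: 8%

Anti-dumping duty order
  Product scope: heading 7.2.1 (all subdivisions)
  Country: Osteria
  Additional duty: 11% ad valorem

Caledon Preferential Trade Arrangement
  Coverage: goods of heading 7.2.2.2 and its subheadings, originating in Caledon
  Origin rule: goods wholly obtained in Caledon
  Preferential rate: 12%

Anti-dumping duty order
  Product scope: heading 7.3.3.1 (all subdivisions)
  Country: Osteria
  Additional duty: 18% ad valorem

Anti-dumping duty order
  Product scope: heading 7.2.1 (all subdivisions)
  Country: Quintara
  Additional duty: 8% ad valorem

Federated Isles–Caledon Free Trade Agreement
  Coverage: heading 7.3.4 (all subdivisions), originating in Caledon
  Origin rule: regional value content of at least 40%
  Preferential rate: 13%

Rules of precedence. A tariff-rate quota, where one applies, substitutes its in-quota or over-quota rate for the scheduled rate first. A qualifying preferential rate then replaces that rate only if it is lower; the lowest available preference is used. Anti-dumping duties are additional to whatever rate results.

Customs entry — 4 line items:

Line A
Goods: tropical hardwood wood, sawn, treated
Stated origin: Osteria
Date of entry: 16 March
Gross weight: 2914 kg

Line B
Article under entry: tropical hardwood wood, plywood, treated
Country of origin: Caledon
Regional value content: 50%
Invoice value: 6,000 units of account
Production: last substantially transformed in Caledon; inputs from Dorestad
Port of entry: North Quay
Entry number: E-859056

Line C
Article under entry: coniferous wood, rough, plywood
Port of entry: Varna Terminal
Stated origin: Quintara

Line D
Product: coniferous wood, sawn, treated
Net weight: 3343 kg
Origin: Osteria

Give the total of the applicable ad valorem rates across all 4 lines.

Line A: tropical hardwood → 7.1; sawn → 7.1.2; treated → 7.1.2.2. Scheduled 20%. No special measure applies. → 20%.
Line B: tropical hardwood → 7.1; plywood → 7.1.1; treated → 7.1.1.2. Scheduled 9%. Caledon agreement on 7.1.1: not wholly obtained; Caledon agreement on 7.2.2.2: 7.1.1.2 not covered; Caledon agreement on 7.3.4: 7.1.1.2 not covered. → 9%.
Line C: coniferous → 7.2; plywood → 7.2.1; rough → 7.2.1.1. Scheduled 13%. anti-dumping (Quintara, 7.2.1): +8%; total 13% + 8% = 21%. → 21%.
Line D: coniferous → 7.2; sawn → 7.2.2; treated → 7.2.2.2. Scheduled 28%. No special measure applies. → 28%.
Sum: 20% + 9% + 21% + 28% = 78%.

78%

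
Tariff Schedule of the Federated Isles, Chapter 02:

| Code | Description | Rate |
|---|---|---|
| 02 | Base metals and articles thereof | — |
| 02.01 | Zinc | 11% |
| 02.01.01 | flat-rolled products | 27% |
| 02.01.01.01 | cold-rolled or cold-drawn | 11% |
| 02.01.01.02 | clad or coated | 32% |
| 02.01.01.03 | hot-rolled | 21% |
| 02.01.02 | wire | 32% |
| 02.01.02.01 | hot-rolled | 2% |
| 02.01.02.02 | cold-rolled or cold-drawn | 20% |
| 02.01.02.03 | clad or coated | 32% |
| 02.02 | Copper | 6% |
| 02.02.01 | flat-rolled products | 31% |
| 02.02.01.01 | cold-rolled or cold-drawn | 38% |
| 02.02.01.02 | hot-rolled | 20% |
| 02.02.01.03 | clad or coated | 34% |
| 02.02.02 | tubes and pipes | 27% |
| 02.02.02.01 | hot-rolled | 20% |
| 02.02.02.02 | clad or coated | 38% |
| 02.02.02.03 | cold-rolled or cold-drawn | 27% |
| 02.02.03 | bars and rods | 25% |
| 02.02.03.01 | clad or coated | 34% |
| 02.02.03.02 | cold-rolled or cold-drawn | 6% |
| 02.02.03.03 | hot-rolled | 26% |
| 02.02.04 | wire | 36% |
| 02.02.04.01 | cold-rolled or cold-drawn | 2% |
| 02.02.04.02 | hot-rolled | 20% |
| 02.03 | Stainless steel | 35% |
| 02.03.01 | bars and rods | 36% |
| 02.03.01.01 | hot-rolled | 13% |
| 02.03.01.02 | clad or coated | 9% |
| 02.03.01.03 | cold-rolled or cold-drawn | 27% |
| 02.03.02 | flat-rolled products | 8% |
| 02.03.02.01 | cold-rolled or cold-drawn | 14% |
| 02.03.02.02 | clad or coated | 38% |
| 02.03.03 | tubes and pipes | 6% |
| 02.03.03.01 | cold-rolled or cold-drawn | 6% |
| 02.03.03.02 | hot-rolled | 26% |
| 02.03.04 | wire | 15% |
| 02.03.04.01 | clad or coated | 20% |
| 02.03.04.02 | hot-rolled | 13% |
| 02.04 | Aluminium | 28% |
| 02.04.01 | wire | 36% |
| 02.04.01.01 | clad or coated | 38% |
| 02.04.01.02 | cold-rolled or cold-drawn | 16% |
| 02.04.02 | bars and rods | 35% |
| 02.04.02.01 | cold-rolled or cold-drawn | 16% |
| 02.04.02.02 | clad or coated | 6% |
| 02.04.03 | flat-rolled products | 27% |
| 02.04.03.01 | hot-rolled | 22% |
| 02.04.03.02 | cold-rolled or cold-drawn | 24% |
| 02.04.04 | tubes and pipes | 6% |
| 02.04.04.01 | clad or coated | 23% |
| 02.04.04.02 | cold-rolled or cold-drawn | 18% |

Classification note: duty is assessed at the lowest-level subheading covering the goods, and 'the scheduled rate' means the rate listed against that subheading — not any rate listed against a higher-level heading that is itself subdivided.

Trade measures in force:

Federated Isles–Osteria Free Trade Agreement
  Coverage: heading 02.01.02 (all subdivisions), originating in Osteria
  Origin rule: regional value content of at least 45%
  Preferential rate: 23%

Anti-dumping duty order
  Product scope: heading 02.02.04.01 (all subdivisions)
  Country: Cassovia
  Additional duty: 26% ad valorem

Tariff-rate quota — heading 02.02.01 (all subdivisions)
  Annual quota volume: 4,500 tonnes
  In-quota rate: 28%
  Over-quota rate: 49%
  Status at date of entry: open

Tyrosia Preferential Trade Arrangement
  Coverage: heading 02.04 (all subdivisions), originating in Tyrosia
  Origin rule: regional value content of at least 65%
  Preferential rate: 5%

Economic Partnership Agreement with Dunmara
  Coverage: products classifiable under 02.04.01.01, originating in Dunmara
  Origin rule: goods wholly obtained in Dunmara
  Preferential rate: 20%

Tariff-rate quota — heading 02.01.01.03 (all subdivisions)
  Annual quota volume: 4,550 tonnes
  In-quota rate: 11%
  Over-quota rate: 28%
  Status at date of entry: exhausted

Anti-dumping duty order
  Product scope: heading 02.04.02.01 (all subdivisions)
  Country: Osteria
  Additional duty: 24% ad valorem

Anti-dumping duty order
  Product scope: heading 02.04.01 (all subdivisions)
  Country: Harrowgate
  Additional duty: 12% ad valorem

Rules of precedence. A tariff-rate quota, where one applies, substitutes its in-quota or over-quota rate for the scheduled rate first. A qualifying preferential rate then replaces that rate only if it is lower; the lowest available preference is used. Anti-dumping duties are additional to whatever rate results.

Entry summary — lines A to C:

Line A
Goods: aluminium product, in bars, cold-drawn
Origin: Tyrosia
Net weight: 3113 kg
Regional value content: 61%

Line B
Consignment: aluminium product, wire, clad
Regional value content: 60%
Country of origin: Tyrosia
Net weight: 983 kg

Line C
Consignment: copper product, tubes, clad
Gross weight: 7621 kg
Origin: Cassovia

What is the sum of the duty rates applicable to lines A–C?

Line A: aluminium → 02.04; in bars → 02.04.02; cold-drawn → 02.04.02.01. Scheduled 16%. Tyrosia agreement on 02.04: RVC < 65%. → 16%.
Line B: aluminium → 02.04; wire → 02.04.01; clad → 02.04.01.01. Scheduled 38%. Tyrosia agreement on 02.04: RVC < 65%. → 38%.
Line C: copper → 02.02; tubes → 02.02.02; clad → 02.02.02.02. Scheduled 38%. No special measure applies. → 38%.
Sum: 16% + 38% + 38% = 92%.

92%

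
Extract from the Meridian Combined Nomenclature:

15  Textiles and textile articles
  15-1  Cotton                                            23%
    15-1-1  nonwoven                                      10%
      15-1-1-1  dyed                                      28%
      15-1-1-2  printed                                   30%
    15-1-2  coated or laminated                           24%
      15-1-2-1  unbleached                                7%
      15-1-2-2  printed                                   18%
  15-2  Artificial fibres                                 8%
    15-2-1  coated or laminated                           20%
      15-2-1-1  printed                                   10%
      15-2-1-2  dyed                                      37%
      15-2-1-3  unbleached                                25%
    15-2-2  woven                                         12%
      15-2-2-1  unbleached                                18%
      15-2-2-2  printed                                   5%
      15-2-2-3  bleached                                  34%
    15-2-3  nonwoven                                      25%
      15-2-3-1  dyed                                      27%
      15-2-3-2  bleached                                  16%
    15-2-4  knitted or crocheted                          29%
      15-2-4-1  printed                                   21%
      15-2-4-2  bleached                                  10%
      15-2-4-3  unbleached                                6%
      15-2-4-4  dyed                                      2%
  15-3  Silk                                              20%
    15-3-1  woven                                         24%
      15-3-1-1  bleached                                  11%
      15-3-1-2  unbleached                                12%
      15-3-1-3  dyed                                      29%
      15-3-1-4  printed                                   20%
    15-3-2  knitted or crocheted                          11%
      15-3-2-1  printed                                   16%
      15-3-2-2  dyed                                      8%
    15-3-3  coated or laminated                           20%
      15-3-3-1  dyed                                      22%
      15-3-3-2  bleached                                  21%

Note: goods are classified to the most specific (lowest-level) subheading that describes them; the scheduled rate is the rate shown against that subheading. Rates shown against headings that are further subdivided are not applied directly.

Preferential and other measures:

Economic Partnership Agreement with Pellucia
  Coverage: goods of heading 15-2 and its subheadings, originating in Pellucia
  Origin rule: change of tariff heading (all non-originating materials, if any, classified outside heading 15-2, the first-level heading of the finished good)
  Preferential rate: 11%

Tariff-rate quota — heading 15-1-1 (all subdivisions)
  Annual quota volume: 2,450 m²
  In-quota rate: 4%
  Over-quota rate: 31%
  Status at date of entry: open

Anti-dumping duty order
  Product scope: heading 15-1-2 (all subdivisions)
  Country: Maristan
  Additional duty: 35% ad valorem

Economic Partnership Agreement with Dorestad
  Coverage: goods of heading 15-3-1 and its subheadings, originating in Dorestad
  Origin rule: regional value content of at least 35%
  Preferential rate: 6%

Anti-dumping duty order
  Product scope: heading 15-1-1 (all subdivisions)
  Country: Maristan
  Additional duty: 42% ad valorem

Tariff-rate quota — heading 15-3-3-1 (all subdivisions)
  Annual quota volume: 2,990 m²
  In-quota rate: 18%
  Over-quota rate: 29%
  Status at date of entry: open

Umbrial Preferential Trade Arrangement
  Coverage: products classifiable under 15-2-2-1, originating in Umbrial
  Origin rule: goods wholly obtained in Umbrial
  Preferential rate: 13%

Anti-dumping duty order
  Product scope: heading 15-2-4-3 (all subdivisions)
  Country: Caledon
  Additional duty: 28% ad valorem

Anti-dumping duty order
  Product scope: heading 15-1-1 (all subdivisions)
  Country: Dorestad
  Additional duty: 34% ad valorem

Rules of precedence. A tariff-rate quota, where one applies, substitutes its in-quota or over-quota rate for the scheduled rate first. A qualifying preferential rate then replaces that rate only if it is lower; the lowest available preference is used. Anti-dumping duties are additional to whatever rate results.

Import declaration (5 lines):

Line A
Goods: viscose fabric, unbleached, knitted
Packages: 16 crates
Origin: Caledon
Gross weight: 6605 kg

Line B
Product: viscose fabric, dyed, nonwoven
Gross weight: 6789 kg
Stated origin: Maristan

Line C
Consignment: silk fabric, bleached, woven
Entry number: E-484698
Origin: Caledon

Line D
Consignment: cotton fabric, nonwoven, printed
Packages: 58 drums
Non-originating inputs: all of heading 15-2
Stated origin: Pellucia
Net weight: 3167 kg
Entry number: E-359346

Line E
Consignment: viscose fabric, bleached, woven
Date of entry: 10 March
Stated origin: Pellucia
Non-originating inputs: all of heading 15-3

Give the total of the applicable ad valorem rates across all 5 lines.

Line A: viscose → 15-2; knitted → 15-2-4; unbleached → 15-2-4-3. Scheduled 6%. anti-dumping (Caledon, 15-2-4-3): +28%; total 6% + 28% = 34%. → 34%.
Line B: viscose → 15-2; nonwoven → 15-2-3; dyed → 15-2-3-1. Scheduled 27%. No special measure applies. → 27%.
Line C: silk → 15-3; woven → 15-3-1; bleached → 15-3-1-1. Scheduled 11%. No special measure applies. → 11%.
Line D: cotton → 15-1; nonwoven → 15-1-1; printed → 15-1-1-2. Scheduled 30%. quota on 15-1-1 open → in-quota 4%; Pellucia agreement on 15-2: 15-1-1-2 not covered. → 4%.
Line E: viscose → 15-2; woven → 15-2-2; bleached → 15-2-2-3. Scheduled 34%. Pellucia agreement on 15-2: CTH met → 11% available; preferential 11%. → 11%.
Sum: 34% + 27% + 11% + 4% + 11% = 87%.

87%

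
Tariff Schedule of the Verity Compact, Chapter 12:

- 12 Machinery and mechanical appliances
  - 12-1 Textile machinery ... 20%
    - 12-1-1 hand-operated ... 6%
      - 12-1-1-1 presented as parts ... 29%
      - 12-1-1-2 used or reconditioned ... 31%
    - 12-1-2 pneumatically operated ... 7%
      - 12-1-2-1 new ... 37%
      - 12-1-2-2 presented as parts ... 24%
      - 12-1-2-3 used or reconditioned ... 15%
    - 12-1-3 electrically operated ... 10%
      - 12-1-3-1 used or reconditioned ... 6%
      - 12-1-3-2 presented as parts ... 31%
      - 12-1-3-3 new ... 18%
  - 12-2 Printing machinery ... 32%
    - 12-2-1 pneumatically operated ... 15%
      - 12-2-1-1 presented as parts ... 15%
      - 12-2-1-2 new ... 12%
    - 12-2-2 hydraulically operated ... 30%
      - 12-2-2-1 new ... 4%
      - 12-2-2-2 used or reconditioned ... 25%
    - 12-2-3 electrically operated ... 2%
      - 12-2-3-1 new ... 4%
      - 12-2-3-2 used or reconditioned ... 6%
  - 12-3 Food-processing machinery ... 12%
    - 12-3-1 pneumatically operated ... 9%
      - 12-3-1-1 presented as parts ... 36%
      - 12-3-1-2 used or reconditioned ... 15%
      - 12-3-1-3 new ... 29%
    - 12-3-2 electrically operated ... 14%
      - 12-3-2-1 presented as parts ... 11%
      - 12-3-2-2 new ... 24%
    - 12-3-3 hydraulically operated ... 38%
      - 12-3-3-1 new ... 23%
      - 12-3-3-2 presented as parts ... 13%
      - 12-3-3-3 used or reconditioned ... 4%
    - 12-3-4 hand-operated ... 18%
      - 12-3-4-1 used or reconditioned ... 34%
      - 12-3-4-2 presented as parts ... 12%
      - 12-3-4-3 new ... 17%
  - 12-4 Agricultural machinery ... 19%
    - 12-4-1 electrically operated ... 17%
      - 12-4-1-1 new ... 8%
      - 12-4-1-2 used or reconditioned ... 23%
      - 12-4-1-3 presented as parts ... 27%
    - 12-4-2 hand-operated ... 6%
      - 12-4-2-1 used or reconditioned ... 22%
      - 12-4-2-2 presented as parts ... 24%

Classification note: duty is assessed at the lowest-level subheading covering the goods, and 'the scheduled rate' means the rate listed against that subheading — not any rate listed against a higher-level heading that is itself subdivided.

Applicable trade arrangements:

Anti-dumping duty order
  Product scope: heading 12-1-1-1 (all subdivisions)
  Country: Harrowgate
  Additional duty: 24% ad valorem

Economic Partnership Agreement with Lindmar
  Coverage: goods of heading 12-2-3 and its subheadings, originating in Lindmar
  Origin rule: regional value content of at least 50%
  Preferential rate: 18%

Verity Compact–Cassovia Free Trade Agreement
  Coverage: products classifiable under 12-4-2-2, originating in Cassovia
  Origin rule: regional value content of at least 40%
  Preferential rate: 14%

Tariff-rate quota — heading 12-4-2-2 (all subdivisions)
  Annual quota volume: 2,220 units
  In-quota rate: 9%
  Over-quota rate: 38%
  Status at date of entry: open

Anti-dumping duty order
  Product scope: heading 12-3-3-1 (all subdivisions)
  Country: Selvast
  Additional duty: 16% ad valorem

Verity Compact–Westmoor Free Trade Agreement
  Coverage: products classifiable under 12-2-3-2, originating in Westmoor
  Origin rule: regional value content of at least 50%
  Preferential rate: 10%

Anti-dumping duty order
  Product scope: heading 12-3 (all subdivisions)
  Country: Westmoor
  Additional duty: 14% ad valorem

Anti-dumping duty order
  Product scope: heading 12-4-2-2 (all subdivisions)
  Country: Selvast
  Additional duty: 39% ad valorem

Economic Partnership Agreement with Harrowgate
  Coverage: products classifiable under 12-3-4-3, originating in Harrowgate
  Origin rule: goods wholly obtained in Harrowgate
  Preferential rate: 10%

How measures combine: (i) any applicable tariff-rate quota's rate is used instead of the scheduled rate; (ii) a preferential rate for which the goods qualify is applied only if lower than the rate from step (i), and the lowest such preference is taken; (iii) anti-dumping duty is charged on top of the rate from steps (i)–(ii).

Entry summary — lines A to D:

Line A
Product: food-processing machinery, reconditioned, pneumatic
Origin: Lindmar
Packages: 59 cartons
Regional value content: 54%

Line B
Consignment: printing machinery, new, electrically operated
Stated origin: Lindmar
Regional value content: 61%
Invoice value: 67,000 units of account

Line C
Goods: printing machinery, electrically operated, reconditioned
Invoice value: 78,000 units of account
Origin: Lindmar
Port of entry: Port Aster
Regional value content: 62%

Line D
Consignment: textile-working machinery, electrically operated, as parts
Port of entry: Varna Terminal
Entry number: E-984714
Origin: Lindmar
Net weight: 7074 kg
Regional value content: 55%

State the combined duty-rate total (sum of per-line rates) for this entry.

56%

Line A: food-processing → 12-3; pneumatic → 12-3-1; reconditioned → 12-3-1-2. Scheduled 15%. Lindmar agreement on 12-2-3: 12-3-1-2 not covered. → 15%.
Line B: printing → 12-2; electrically operated → 12-2-3; new → 12-2-3-1. Scheduled 4%. Lindmar agreement on 12-2-3: RVC ≥ 50% → 18% available; preference 18% not lower than 4% → no reduction. → 4%.
Line C: printing → 12-2; electrically operated → 12-2-3; reconditioned → 12-2-3-2. Scheduled 6%. Lindmar agreement on 12-2-3: RVC ≥ 50% → 18% available; preference 18% not lower than 6% → no reduction. → 6%.
Line D: textile-working → 12-1; electrically operated → 12-1-3; as parts → 12-1-3-2. Scheduled 31%. Lindmar agreement on 12-2-3: 12-1-3-2 not covered. → 31%.
Sum: 15% + 4% + 6% + 31% = 56%.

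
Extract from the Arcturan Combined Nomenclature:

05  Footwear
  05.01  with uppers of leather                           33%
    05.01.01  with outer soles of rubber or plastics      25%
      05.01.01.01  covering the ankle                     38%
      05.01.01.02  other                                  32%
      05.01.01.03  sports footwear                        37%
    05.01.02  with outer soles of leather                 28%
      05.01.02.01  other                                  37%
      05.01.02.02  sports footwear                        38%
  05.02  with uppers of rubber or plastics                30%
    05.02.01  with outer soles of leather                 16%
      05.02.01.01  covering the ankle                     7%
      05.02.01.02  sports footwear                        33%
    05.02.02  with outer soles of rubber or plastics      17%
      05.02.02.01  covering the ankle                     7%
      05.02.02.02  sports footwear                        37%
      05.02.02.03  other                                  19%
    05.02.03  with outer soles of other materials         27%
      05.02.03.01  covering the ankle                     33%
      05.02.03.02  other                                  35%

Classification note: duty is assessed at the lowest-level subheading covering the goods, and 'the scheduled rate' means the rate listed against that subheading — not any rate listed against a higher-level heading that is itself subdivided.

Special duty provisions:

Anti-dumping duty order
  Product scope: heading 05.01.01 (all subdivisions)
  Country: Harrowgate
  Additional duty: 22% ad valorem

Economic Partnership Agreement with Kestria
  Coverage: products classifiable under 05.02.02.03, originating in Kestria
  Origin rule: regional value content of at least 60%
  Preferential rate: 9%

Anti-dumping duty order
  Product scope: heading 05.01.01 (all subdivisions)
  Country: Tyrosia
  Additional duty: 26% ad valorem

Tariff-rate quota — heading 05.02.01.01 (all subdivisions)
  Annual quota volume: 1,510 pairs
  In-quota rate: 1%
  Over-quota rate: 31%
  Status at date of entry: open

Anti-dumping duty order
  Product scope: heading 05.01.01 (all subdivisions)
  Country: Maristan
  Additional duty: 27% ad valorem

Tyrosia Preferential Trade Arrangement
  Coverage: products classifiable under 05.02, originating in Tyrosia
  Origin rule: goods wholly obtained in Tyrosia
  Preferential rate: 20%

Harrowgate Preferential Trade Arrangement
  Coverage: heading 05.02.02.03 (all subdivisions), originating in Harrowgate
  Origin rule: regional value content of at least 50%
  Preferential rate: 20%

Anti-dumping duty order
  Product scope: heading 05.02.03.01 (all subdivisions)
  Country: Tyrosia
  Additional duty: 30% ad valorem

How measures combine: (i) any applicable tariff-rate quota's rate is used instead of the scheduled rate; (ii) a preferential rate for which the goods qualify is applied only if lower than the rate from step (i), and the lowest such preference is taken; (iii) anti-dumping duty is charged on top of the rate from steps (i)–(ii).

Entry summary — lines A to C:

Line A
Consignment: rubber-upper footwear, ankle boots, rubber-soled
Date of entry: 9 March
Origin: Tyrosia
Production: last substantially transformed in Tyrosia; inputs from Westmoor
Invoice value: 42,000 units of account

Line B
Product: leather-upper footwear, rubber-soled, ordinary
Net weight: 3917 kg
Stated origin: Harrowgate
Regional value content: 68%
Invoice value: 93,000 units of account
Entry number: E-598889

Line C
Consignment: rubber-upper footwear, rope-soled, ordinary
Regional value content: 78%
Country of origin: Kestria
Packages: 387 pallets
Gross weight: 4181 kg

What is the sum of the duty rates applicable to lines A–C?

Line A: rubber-upper → 05.02; rubber-soled → 05.02.02; ankle boots → 05.02.02.01. Scheduled 7%. Tyrosia agreement on 05.02: not wholly obtained. → 7%.
Line B: leather-upper → 05.01; rubber-soled → 05.01.01; ordinary → 05.01.01.02. Scheduled 32%. Harrowgate agreement on 05.02.02.03: 05.01.01.02 not covered; anti-dumping (Harrowgate, 05.01.01): +22%; total 32% + 22% = 54%. → 54%.
Line C: rubber-upper → 05.02; rope-soled → 05.02.03; ordinary → 05.02.03.02. Scheduled 35%. Kestria agreement on 05.02.02.03: 05.02.03.02 not covered. → 35%.
Sum: 7% + 54% + 35% = 96%.

96%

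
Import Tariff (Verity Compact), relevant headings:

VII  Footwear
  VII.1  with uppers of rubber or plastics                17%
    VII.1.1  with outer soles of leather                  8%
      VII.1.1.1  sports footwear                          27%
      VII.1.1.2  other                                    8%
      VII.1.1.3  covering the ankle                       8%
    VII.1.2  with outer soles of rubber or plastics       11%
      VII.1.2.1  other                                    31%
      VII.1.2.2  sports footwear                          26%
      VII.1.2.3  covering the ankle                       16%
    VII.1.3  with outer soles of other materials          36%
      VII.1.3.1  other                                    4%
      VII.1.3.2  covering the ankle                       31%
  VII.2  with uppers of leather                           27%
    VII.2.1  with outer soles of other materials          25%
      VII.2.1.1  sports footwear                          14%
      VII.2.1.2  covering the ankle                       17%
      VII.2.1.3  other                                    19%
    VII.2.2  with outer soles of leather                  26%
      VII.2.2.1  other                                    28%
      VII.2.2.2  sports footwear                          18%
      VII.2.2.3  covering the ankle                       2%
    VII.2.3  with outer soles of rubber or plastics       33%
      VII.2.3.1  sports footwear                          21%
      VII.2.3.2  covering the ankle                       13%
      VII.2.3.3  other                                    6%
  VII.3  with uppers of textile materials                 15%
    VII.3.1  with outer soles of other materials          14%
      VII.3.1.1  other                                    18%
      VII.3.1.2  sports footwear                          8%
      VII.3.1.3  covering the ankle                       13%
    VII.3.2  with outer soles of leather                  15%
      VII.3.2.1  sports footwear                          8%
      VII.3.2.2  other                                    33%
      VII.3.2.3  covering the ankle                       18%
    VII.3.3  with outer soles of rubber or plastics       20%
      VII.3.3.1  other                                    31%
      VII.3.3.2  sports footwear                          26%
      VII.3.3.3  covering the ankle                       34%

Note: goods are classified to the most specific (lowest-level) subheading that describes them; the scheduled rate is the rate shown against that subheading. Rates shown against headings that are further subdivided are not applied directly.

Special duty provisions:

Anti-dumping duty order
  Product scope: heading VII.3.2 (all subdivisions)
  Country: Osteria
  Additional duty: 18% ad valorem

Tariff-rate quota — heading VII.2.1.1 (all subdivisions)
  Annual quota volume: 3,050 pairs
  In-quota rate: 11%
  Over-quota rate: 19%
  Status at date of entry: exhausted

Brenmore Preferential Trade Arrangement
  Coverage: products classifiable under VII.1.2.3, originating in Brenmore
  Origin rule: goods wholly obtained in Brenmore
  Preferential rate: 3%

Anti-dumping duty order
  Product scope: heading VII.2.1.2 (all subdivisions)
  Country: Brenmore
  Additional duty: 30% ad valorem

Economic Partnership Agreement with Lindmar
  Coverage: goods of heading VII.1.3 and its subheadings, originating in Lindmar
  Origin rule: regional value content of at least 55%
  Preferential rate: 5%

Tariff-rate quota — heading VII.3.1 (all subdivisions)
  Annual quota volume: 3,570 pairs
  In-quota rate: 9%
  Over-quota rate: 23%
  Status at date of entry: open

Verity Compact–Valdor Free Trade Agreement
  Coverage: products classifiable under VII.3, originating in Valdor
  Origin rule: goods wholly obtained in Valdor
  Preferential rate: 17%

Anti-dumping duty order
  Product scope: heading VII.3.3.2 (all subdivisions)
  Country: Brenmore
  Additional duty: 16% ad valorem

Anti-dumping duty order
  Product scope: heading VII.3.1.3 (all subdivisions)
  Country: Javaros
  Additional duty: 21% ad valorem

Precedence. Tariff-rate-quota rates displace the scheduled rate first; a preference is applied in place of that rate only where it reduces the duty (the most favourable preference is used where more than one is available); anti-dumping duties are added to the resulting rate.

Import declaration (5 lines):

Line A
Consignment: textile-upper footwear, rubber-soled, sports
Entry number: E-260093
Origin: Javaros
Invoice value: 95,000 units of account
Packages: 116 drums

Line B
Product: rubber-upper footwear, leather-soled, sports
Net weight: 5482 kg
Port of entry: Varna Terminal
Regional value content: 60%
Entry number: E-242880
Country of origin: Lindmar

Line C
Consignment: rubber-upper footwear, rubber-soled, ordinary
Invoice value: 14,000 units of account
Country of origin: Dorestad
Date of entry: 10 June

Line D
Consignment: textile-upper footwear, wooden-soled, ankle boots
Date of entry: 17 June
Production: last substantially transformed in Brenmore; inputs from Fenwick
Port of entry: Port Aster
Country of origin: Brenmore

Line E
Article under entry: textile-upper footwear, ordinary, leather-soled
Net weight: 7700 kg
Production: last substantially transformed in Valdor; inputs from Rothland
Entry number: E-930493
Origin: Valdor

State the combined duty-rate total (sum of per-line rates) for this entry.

Line A: textile-upper → VII.3; rubber-soled → VII.3.3; sports → VII.3.3.2. Scheduled 26%. No special measure applies. → 26%.
Line B: rubber-upper → VII.1; leather-soled → VII.1.1; sports → VII.1.1.1. Scheduled 27%. Lindmar agreement on VII.1.3: VII.1.1.1 not covered. → 27%.
Line C: rubber-upper → VII.1; rubber-soled → VII.1.2; ordinary → VII.1.2.1. Scheduled 31%. No special measure applies. → 31%.
Line D: textile-upper → VII.3; wooden-soled → VII.3.1; ankle boots → VII.3.1.3. Scheduled 13%. quota on VII.3.1 open → in-quota 9%; Brenmore agreement on VII.1.2.3: VII.3.1.3 not covered. → 9%.
Line E: textile-upper → VII.3; leather-soled → VII.3.2; ordinary → VII.3.2.2. Scheduled 33%. Valdor agreement on VII.3: not wholly obtained. → 33%.
Sum: 26% + 27% + 31% + 9% + 33% = 126%.

126%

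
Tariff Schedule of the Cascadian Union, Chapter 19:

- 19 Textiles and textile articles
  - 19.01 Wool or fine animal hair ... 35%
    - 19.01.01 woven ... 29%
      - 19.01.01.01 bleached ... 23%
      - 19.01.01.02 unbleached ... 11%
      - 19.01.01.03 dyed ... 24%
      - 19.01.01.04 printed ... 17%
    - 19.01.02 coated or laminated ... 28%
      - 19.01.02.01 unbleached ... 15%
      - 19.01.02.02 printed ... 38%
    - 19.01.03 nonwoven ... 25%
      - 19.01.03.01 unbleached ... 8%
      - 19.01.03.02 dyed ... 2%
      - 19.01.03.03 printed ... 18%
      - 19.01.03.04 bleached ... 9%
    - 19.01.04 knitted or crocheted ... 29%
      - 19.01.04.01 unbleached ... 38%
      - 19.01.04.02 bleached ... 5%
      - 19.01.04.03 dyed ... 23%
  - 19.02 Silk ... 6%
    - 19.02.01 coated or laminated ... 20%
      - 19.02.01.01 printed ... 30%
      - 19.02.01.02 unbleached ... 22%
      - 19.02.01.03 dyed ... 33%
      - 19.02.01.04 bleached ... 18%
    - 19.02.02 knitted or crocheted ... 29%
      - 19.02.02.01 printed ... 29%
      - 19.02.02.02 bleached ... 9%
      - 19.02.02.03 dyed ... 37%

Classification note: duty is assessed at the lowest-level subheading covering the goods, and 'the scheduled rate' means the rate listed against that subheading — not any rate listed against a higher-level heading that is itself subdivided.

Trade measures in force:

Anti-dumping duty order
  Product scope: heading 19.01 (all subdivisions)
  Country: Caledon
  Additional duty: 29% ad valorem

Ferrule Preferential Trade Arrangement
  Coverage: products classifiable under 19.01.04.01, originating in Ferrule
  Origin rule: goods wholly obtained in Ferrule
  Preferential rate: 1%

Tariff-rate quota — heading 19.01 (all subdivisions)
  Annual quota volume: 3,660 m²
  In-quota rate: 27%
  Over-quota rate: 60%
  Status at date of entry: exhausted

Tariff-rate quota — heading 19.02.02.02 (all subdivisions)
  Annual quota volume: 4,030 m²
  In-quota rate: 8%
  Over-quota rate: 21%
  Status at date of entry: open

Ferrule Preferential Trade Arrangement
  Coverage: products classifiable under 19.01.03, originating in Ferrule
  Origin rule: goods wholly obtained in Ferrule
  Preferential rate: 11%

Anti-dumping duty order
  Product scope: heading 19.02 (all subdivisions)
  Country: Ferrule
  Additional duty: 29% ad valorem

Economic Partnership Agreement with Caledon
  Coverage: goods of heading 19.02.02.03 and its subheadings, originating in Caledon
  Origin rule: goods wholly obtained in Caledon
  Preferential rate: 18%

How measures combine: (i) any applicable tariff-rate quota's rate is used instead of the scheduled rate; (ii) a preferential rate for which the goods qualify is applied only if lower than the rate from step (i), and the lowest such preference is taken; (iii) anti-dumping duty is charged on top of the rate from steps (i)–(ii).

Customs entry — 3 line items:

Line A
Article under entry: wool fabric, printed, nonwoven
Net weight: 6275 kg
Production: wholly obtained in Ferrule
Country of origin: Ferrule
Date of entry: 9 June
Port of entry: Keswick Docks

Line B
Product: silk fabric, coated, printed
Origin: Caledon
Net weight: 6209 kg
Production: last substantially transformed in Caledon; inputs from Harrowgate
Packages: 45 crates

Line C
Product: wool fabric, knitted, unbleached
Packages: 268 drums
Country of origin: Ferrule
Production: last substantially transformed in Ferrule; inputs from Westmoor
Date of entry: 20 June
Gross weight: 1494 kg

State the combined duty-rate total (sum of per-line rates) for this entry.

101%

Line A: wool → 19.01; nonwoven → 19.01.03; printed → 19.01.03.03. Scheduled 18%. quota on 19.01 exhausted → over-quota 60%; Ferrule agreement on 19.01.04.01: 19.01.03.03 not covered; Ferrule agreement on 19.01.03: wholly obtained → 11% available; preferential 11%. → 11%.
Line B: silk → 19.02; coated → 19.02.01; printed → 19.02.01.01. Scheduled 30%. Caledon agreement on 19.02.02.03: 19.02.01.01 not covered. → 30%.
Line C: wool → 19.01; knitted → 19.01.04; unbleached → 19.01.04.01. Scheduled 38%. quota on 19.01 exhausted → over-quota 60%; Ferrule agreement on 19.01.04.01: not wholly obtained; Ferrule agreement on 19.01.03: 19.01.04.01 not covered. → 60%.
Sum: 11% + 30% + 60% = 101%.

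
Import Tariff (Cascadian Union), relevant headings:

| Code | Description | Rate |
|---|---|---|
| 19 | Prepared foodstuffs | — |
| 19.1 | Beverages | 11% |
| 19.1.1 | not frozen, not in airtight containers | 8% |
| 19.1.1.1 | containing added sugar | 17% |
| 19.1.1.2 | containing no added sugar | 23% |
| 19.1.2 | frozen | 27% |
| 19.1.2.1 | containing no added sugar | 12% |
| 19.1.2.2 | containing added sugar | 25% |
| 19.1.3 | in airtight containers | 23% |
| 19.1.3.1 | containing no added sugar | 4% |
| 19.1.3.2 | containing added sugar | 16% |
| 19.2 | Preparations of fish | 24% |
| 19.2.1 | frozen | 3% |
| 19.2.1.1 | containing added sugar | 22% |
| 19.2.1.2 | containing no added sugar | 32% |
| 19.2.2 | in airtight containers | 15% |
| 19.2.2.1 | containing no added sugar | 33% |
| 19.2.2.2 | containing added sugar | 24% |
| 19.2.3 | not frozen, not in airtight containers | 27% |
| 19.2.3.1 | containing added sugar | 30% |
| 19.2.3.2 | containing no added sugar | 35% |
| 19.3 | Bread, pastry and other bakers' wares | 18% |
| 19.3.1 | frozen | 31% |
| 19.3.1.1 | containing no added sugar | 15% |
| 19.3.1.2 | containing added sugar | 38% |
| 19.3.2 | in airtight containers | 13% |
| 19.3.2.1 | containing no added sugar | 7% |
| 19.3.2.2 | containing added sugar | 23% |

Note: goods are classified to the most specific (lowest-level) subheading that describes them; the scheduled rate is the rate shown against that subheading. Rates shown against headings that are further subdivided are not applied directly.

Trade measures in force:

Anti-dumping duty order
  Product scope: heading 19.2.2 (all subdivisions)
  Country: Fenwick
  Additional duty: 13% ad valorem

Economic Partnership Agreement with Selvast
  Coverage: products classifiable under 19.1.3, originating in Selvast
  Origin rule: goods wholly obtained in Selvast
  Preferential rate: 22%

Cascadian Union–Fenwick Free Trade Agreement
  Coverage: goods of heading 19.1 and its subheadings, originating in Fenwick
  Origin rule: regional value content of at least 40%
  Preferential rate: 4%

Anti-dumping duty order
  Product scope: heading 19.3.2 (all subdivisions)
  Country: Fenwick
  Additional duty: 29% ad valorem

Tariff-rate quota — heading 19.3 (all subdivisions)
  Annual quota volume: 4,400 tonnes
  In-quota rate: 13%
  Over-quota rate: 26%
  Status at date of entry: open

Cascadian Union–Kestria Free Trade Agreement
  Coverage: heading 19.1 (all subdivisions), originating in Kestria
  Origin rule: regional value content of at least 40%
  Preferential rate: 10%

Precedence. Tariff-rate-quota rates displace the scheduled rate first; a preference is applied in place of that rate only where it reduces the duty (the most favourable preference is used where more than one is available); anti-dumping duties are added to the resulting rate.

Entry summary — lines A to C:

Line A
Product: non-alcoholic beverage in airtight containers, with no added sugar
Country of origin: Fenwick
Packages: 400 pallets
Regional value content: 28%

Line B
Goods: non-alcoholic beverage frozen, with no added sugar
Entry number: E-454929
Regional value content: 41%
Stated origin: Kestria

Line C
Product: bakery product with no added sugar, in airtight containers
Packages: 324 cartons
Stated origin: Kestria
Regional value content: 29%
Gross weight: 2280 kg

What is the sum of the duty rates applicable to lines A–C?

Line A: non-alcoholic beverage → 19.1; in airtight containers → 19.1.3; with no added sugar → 19.1.3.1. Scheduled 4%. Fenwick agreement on 19.1: RVC < 40%. → 4%.
Line B: non-alcoholic beverage → 19.1; frozen → 19.1.2; with no added sugar → 19.1.2.1. Scheduled 12%. Kestria agreement on 19.1: RVC ≥ 40% → 10% available; preferential 10%. → 10%.
Line C: bakery product → 19.3; in airtight containers → 19.3.2; with no added sugar → 19.3.2.1. Scheduled 7%. quota on 19.3 open → in-quota 13%; Kestria agreement on 19.1: 19.3.2.1 not covered. → 13%.
Sum: 4% + 10% + 13% = 27%.

27%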